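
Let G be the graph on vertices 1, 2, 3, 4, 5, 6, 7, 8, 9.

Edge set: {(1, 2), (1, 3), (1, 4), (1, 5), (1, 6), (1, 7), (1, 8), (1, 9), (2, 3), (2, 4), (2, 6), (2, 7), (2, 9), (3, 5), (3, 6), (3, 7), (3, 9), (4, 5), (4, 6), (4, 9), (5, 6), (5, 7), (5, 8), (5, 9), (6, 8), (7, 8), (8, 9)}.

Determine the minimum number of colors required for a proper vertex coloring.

1, 5, 7, 8 are mutually adjacent (a clique of size 4), so at least 4 colors are needed.
4 colors suffice: color a → {1}; color b → {2, 5}; color c → {3, 4, 8}; color d → {6, 7, 9}. Every edge joins two different colors.

4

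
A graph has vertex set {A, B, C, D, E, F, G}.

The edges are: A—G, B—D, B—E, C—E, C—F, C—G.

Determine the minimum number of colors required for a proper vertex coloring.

2

B and D are adjacent, so at least 2 colors are needed.
2 colors suffice: A=1, B=1, C=1, D=2, E=2, F=2, G=2. Each edge has distinct colors on its endpoints.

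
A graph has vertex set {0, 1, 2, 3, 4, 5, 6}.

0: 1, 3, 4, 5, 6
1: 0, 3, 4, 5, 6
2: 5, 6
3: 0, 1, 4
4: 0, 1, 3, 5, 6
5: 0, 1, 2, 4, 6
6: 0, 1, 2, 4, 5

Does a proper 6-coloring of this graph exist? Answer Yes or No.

Yes

The chromatic number is 5. 0, 1, 4, 5, 6 form a clique, so at least 5 colors are needed.
5 colors suffice: color red → {3, 5}; color blue → {0, 2}; color green → {1}; color yellow → {4}; color purple → {6}.
Since 6 ≥ 5, a proper 6-coloring certainly exists.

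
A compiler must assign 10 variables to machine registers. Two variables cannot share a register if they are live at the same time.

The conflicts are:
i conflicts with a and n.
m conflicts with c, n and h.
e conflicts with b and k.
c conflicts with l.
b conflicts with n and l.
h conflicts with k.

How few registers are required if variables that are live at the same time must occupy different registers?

3

The cycle m-n-b-l-c-m has odd length 5, so it cannot be 2-colored; at least 3 registers are needed.
A valid assignment using 3 registers: i=1, a=2, m=1, e=2, c=2, b=1, n=2, h=2, l=3, k=1. Each listed conflict is separated.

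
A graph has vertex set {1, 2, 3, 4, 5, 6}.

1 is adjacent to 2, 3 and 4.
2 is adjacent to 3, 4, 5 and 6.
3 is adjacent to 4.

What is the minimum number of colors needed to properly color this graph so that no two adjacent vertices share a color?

1, 2, 3, 4 are pairwise adjacent (a clique of size 4), so at least 4 colors are needed.
4 colors suffice: color a → {2}; color b → {1, 5, 6}; color c → {3}; color d → {4}. Every edge joins two different colors.

4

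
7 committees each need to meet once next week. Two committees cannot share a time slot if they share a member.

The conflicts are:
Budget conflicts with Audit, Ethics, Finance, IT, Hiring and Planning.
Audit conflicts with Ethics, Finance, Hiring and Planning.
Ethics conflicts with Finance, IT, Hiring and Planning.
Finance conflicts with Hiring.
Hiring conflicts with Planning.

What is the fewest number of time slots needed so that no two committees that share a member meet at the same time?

5

Budget, Audit, Ethics, Hiring, Planning all conflict with each other, so at least 5 time slots are needed.
5 time slots suffice: time slot 1 → {Ethics}; time slot 2 → {Budget}; time slot 3 → {Audit, IT}; time slot 4 → {Hiring}; time slot 5 → {Finance, Planning}. Every pair that conflicts lands in different time slots.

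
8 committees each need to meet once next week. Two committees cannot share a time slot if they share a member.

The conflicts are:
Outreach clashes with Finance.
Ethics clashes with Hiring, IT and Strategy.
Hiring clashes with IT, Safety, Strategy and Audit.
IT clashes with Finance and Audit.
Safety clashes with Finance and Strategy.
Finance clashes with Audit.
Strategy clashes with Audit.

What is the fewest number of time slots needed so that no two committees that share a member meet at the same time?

IT, Finance, Audit are mutually in conflict, so at least 3 time slots are needed.
A valid assignment using 3 time slots: Outreach=2, Ethics=3, Hiring=1, IT=2, Safety=3, Finance=1, Strategy=2, Audit=3. No two conflicting committees share a time slot.

3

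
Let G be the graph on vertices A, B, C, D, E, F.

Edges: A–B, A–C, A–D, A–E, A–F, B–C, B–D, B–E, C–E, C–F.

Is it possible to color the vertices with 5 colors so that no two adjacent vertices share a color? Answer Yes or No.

The chromatic number is 4. A, B, C, E form a clique, so at least 4 colors are needed.
One proper 4-coloring: A=1, B=2, C=3, D=3, E=4, F=2.
Since 5 ≥ 4, a proper 5-coloring certainly exists.

Yes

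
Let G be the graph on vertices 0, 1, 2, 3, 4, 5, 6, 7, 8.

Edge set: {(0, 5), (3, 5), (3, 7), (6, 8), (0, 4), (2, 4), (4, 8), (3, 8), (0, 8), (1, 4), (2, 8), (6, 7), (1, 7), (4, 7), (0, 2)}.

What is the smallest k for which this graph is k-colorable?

4

0, 2, 4, 8 are mutually adjacent (a clique of size 4), so at least 4 colors are needed.
4 colors suffice: color red → {3, 4, 6}; color blue → {5, 7, 8}; color green → {0, 1}; color yellow → {2}. Each edge has distinct colors on its endpoints.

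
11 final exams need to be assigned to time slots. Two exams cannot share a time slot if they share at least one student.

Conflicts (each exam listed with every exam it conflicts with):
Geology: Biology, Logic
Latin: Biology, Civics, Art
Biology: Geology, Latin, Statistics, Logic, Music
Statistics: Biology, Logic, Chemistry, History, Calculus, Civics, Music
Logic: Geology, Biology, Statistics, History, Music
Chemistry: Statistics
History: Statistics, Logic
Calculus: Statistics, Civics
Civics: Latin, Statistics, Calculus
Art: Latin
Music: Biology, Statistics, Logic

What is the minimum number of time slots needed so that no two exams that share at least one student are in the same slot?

4

Biology, Statistics, Logic, Music all conflict with each other, so at least 4 time slots are needed.
A valid assignment using 4 time slots: Geology=1, Latin=1, Biology=3, Statistics=1, Logic=2, Chemistry=2, History=3, Calculus=3, Civics=2, Art=2, Music=4. Each listed conflict is separated.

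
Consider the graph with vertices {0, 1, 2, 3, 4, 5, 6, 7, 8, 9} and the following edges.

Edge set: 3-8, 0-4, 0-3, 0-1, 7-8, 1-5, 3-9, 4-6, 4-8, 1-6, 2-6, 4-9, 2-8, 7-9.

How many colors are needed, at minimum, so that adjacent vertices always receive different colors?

2

7 and 9 are adjacent, so at least 2 colors are needed.
A valid assignment using 2 colors: 0=a, 1=b, 2=b, 3=b, 4=b, 5=a, 6=a, 7=b, 8=a, 9=a. No two adjacent vertices share a color.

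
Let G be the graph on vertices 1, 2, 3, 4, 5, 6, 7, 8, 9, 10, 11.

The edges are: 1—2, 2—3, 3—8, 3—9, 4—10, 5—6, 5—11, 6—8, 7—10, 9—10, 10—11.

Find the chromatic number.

3

The cycle 8-3-9-10-11-5-6-8 has odd length 7, so it cannot be 2-colored; at least 3 colors are needed.
3 colors suffice: 1=a, 2=b, 3=a, 4=b, 5=a, 6=c, 7=b, 8=b, 9=b, 10=a, 11=b. No two adjacent vertices share a color.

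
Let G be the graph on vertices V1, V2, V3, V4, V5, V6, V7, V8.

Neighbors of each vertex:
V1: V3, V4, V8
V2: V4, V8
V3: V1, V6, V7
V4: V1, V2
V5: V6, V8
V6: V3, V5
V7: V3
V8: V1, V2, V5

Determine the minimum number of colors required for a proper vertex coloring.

The cycle V3-V1-V8-V5-V6-V3 has odd length 5, so it cannot be 2-colored; at least 3 colors are needed.
A valid assignment using 3 colors: V1=1, V2=1, V3=2, V4=2, V5=1, V6=3, V7=1, V8=2. Every edge joins two different colors.

3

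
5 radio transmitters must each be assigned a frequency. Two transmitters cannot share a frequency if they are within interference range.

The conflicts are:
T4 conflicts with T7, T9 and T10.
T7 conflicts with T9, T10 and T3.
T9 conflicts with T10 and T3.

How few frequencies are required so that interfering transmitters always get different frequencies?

T4, T7, T9, T10 pairwise conflict, so at least 4 frequencies are needed.
A valid assignment using 4 frequencies: T4=3, T7=1, T9=2, T10=4, T3=3. No two conflicting transmitters share a frequency.

4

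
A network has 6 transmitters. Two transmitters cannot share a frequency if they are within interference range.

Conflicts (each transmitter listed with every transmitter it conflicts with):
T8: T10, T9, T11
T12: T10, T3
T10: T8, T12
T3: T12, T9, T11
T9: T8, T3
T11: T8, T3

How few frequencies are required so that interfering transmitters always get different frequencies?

3

The cycle T12-T10-T8-T11-T3-T12 has odd length 5, so it cannot be 2-colored; at least 3 frequencies are needed.
3 frequencies suffice: frequency 1 → {T8, T3}; frequency 2 → {T10, T9, T11}; frequency 3 → {T12}. Every pair that conflicts lands in different frequencies.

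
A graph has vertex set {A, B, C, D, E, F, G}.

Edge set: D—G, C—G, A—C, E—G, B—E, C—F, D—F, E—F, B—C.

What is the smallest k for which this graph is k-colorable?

2

B and C are adjacent, so at least 2 colors are needed.
2 colors suffice: A=2, B=2, C=1, D=1, E=1, F=2, G=2. No two adjacent vertices share a color.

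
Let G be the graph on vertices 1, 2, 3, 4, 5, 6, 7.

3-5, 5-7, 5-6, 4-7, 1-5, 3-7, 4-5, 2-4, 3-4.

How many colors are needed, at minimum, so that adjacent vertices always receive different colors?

4

3, 4, 5, 7 form a clique, so at least 4 colors are needed.
One proper 4-coloring: 1=blue, 2=red, 3=yellow, 4=blue, 5=red, 6=blue, 7=green. Every edge joins two different colors.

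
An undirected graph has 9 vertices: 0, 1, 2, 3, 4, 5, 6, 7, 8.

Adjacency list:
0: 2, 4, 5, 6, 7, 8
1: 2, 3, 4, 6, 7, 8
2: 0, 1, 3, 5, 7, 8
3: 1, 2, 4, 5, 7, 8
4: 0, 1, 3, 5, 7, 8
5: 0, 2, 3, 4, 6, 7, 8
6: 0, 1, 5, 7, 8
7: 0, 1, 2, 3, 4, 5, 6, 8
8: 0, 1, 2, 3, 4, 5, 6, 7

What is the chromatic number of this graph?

5

2, 3, 5, 7, 8 are pairwise adjacent (a clique of size 5), so at least 5 colors are needed.
One proper 5-coloring: 0=d, 1=c, 2=e, 3=d, 4=e, 5=c, 6=e, 7=a, 8=b. Each edge has distinct colors on its endpoints.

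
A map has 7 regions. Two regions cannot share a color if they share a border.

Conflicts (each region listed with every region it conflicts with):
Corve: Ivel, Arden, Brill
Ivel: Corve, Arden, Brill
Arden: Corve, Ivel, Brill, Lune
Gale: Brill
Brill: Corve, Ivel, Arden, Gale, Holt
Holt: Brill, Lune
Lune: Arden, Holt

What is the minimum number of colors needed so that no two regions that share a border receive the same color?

4

Corve, Ivel, Arden, Brill pairwise conflict, so at least 4 colors are needed.
One proper 4-coloring: Corve=3, Ivel=4, Arden=2, Gale=2, Brill=1, Holt=2, Lune=1. Every pair that conflicts lands in different colors.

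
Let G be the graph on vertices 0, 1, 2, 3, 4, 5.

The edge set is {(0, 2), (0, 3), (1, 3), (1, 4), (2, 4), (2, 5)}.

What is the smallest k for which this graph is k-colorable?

3

The cycle 1-4-2-0-3-1 has odd length 5, so it cannot be 2-colored; at least 3 colors are needed.
3 colors suffice: color red → {1, 2}; color blue → {3, 4, 5}; color green → {0}. Every edge joins two different colors.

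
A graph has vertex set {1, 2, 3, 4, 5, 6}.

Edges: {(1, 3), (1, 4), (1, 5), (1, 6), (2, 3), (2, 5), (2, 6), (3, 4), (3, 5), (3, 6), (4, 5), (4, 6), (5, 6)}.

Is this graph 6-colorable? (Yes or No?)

Yes

The chromatic number is 5. 1, 3, 4, 5, 6 are mutually adjacent (a clique of size 5), so at least 5 colors are needed.
One proper 5-coloring: 1=yellow, 2=yellow, 3=green, 4=purple, 5=blue, 6=red.
Since 6 ≥ 5, a proper 6-coloring certainly exists.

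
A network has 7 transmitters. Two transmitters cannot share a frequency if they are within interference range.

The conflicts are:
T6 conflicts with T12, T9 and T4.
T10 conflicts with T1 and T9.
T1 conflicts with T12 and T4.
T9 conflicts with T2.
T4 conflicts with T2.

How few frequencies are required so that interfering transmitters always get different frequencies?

The cycle T10-T9-T6-T12-T1-T10 has odd length 5, so it cannot be 2-colored; at least 3 frequencies are needed.
A valid assignment using 3 frequencies: T6=1, T10=3, T1=1, T12=2, T9=2, T4=2, T2=1. No two conflicting transmitters share a frequency.

3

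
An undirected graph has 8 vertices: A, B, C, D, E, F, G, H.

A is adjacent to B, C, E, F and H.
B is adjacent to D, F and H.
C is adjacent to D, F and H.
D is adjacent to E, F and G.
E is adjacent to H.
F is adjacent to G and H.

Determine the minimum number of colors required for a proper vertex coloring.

A, C, F, H form a clique, so at least 4 colors are needed.
4 colors suffice: A=3, B=4, C=4, D=2, E=1, F=1, G=3, H=2. Every edge joins two different colors.

4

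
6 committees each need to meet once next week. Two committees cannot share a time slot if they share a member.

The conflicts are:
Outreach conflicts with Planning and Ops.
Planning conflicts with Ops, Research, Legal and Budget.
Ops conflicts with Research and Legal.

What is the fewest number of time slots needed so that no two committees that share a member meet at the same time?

3

Planning, Ops, Legal all conflict with each other, so at least 3 time slots are needed.
3 time slots suffice: Outreach=3, Planning=1, Ops=2, Research=3, Legal=3, Budget=2. Every pair that conflicts lands in different time slots.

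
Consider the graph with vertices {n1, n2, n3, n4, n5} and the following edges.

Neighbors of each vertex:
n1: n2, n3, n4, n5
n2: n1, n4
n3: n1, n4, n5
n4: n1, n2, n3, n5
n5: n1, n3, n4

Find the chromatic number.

4

n1, n3, n4, n5 are mutually adjacent (a clique of size 4), so at least 4 colors are needed.
One proper 4-coloring: n1=R, n2=G, n3=G, n4=B, n5=Y. No two adjacent vertices share a color.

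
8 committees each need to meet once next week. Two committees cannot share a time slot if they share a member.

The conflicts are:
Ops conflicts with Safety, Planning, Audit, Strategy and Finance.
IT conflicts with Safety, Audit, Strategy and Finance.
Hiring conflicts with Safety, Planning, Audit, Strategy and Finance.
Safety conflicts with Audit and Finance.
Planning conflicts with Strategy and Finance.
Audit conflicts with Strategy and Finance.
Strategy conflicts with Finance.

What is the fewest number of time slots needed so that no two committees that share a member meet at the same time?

IT, Safety, Audit, Finance all conflict with each other, so at least 4 time slots are needed.
4 time slots suffice: Ops=4, IT=4, Hiring=4, Safety=3, Planning=2, Audit=2, Strategy=3, Finance=1. Every pair that conflicts lands in different time slots.

4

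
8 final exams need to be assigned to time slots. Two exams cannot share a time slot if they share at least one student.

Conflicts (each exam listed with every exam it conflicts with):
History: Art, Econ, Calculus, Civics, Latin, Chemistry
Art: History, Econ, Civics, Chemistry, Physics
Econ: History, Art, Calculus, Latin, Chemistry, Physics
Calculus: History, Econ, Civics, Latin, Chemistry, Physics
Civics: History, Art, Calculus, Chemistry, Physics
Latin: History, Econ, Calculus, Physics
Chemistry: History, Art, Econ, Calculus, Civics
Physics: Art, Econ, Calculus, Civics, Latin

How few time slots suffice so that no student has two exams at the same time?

History, Art, Civics, Chemistry all conflict with each other, so at least 4 time slots are needed.
Using 4 time slots: History=3, Art=2, Econ=1, Calculus=2, Civics=1, Latin=4, Chemistry=4, Physics=3. Every pair that conflicts lands in different time slots.

4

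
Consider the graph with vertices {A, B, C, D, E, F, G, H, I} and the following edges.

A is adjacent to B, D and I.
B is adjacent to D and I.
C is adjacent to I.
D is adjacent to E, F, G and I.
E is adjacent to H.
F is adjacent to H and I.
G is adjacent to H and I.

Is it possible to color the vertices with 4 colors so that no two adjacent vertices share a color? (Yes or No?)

Yes

The chromatic number is 4. A, B, D, I are pairwise adjacent (a clique of size 4), so at least 4 colors are needed.
A valid assignment using 4 colors: A=3, B=4, C=2, D=2, E=3, F=3, G=3, H=1, I=1.
That is already a proper 4-coloring.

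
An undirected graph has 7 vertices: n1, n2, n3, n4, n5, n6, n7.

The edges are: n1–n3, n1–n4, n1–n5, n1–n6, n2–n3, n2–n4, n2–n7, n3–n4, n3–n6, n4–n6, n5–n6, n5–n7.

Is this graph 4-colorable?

The chromatic number is 4. n1, n3, n4, n6 are mutually adjacent (a clique of size 4), so at least 4 colors are needed.
One proper 4-coloring: n1=B, n2=B, n3=R, n4=Y, n5=R, n6=G, n7=G.
That is already a proper 4-coloring.

Yes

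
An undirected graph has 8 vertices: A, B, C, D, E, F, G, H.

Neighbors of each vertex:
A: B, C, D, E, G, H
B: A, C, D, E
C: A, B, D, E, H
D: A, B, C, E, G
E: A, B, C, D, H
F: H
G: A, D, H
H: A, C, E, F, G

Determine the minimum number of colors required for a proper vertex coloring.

5

A, B, C, D, E are pairwise adjacent (a clique of size 5), so at least 5 colors are needed.
One proper 5-coloring: A=1, B=5, C=4, D=2, E=3, F=1, G=3, H=2. No two adjacent vertices share a color.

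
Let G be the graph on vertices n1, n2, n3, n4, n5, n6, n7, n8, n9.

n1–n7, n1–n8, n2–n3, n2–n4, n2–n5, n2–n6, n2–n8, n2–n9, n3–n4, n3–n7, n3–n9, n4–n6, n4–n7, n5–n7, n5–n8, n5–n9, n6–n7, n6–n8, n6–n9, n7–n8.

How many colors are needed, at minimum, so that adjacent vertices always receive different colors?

n1, n7, n8 are mutually adjacent, so at least 3 colors are needed.
3 colors suffice: n1=2, n2=1, n3=2, n4=3, n5=2, n6=2, n7=1, n8=3, n9=3. No two adjacent vertices share a color.

3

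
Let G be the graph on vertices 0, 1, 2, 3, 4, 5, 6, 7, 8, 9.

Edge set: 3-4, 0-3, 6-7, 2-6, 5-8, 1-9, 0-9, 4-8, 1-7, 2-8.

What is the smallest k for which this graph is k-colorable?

The cycle 9-1-7-6-2-8-4-3-0-9 has odd length 9, so it cannot be 2-colored; at least 3 colors are needed.
3 colors suffice: color a → {3, 7, 8, 9}; color b → {0, 1, 2, 4, 5}; color c → {6}. No two adjacent vertices share a color.

3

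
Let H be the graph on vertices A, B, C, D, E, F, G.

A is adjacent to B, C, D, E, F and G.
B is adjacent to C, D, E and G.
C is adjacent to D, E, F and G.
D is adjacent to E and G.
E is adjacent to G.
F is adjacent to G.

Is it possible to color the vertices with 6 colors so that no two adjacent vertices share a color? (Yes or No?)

Yes

The chromatic number is 6. A, B, C, D, E, G are pairwise adjacent (a clique of size 6), so at least 6 colors are needed.
A valid assignment using 6 colors: A=1, B=6, C=3, D=5, E=4, F=4, G=2.
That is already a proper 6-coloring.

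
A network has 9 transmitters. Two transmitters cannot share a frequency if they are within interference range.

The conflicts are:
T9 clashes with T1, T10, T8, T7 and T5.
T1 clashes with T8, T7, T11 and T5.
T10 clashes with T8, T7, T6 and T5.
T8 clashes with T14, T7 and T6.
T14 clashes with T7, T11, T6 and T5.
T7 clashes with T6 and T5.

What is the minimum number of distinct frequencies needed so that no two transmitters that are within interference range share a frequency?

T10, T8, T7, T6 all conflict with each other, so at least 4 frequencies are needed.
4 frequencies suffice: frequency 1 → {T7, T11}; frequency 2 → {T8, T5}; frequency 3 → {T1, T10, T14}; frequency 4 → {T9, T6}. Every pair that conflicts lands in different frequencies.

4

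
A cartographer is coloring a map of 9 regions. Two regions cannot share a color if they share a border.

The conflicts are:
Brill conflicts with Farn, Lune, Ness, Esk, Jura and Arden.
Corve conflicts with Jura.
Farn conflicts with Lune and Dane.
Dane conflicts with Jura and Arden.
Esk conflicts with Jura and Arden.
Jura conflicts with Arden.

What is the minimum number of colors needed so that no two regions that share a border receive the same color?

4

Brill, Esk, Jura, Arden all conflict with each other, so at least 4 colors are needed.
A valid assignment using 4 colors: Brill=1, Corve=1, Farn=2, Lune=3, Dane=1, Ness=2, Esk=4, Jura=2, Arden=3. Each listed conflict is separated.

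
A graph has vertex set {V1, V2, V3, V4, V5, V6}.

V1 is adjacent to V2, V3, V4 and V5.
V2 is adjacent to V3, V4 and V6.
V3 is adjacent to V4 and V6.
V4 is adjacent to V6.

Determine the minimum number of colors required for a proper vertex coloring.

V2, V3, V4, V6 are mutually adjacent (a clique of size 4), so at least 4 colors are needed.
4 colors suffice: color 1 → {V3, V5}; color 2 → {V2}; color 3 → {V4}; color 4 → {V1, V6}. Each edge has distinct colors on its endpoints.

4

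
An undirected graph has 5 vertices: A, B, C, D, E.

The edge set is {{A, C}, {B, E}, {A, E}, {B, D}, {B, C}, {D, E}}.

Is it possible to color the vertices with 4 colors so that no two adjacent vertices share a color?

Yes

The chromatic number is 3. B, D, E are mutually adjacent, so at least 3 colors are needed.
A valid assignment using 3 colors: A=red, B=red, C=blue, D=green, E=blue.
Since 4 ≥ 3, a proper 4-coloring certainly exists.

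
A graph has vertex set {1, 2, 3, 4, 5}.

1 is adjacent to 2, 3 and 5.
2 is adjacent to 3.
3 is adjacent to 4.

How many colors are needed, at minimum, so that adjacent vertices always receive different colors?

1, 2, 3 are pairwise adjacent, so at least 3 colors are needed.
A valid assignment using 3 colors: 1=blue, 2=green, 3=red, 4=blue, 5=red. No two adjacent vertices share a color.

3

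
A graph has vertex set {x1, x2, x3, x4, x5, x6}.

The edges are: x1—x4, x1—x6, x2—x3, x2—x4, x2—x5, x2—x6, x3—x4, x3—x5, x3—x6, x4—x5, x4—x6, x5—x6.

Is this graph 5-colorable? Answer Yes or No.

Yes

The chromatic number is 5. x2, x3, x4, x5, x6 form a clique, so at least 5 colors are needed.
A valid assignment using 5 colors: x1=green, x2=green, x3=yellow, x4=blue, x5=purple, x6=red.
That is already a proper 5-coloring.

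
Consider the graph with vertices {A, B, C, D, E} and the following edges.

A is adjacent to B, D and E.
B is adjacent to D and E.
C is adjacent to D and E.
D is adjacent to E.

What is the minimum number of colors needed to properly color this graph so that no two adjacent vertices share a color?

4

A, B, D, E form a clique, so at least 4 colors are needed.
4 colors suffice: color 1 → {E}; color 2 → {D}; color 3 → {A, C}; color 4 → {B}. Each edge has distinct colors on its endpoints.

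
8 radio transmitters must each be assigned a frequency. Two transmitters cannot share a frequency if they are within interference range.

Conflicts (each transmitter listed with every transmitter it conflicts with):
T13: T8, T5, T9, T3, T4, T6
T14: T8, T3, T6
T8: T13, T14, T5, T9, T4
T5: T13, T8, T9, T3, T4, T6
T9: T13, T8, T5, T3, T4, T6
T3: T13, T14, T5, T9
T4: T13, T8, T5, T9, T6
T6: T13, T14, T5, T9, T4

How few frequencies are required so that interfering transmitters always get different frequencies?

T13, T5, T9, T4, T6 all conflict with each other, so at least 5 frequencies are needed.
A valid assignment using 5 frequencies: T13=3, T14=1, T8=4, T5=1, T9=2, T3=4, T4=5, T6=4. Every pair that conflicts lands in different frequencies.

5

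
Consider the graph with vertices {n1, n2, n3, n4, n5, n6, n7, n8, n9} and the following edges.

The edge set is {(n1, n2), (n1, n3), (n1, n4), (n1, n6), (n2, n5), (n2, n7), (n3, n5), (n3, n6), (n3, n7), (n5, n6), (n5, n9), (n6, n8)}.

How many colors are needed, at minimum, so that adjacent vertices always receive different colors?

n1, n3, n6 form a triangle, so at least 3 colors are needed.
3 colors suffice: color 1 → {n2, n4, n6, n9}; color 2 → {n1, n5, n7, n8}; color 3 → {n3}. Each edge has distinct colors on its endpoints.

3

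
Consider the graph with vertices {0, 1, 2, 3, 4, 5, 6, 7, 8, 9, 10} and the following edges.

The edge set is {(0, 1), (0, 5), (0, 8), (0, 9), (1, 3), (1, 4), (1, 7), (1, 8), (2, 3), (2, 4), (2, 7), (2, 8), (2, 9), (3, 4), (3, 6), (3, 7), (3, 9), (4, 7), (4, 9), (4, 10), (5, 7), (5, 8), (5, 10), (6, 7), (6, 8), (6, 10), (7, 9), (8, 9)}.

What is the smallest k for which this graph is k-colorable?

2, 3, 4, 7, 9 are mutually adjacent (a clique of size 5), so at least 5 colors are needed.
5 colors suffice: color red → {7, 8, 10}; color blue → {1, 5, 6, 9}; color green → {0, 4}; color yellow → {3}; color purple → {2}. Each edge has distinct colors on its endpoints.

5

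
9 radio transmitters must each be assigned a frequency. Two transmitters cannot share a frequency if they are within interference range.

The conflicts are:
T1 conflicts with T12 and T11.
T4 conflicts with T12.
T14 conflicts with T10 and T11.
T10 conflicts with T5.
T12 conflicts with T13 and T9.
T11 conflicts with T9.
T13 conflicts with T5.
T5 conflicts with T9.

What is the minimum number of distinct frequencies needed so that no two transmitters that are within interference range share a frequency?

The cycle T14-T11-T9-T5-T10-T14 has odd length 5, so it cannot be 2-colored; at least 3 frequencies are needed.
Using 3 frequencies: T1=2, T4=2, T14=3, T10=2, T12=1, T11=1, T13=2, T5=1, T9=2. Every pair that conflicts lands in different frequencies.

3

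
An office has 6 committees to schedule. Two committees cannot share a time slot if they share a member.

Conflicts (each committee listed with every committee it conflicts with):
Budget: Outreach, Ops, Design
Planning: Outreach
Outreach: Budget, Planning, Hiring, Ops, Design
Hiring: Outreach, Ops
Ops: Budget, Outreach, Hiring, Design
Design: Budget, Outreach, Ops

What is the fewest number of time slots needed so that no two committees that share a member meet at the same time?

4

Budget, Outreach, Ops, Design all conflict with each other, so at least 4 time slots are needed.
4 time slots suffice: time slot 1 → {Outreach}; time slot 2 → {Planning, Ops}; time slot 3 → {Hiring, Design}; time slot 4 → {Budget}. Each listed conflict is separated.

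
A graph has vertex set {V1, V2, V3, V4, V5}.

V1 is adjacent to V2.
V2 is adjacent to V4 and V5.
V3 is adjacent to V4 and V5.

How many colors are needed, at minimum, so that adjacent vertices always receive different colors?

2

V2 and V4 are adjacent, so at least 2 colors are needed.
2 colors suffice: color red → {V2, V3}; color blue → {V1, V4, V5}. No two adjacent vertices share a color.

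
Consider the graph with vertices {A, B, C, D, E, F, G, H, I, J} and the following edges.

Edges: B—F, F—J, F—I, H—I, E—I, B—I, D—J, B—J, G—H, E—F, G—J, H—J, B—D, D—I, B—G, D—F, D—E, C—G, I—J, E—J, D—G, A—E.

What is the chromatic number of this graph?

B, D, F, I, J are pairwise adjacent (a clique of size 5), so at least 5 colors are needed.
5 colors suffice: color 1 → {A, C, J}; color 2 → {G, I}; color 3 → {D, H}; color 4 → {B, E}; color 5 → {F}. Every edge joins two different colors.

5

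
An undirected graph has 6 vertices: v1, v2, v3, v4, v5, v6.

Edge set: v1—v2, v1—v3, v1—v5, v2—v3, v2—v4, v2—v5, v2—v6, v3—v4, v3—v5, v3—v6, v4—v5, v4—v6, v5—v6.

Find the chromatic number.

v2, v3, v4, v5, v6 form a clique, so at least 5 colors are needed.
5 colors suffice: v1=Y, v2=G, v3=B, v4=P, v5=R, v6=Y. Every edge joins two different colors.

5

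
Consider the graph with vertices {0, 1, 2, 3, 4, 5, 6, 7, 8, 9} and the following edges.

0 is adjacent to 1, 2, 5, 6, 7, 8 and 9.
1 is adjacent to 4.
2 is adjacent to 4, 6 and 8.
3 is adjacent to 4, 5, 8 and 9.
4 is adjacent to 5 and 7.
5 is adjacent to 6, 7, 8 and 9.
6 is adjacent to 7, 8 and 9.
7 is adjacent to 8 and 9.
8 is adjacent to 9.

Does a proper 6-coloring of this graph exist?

The chromatic number is 6. 0, 5, 6, 7, 8, 9 are mutually adjacent (a clique of size 6), so at least 6 colors are needed.
One proper 6-coloring: 0=green, 1=red, 2=red, 3=green, 4=blue, 5=red, 6=yellow, 7=orange, 8=blue, 9=purple.
That is already a proper 6-coloring.

Yes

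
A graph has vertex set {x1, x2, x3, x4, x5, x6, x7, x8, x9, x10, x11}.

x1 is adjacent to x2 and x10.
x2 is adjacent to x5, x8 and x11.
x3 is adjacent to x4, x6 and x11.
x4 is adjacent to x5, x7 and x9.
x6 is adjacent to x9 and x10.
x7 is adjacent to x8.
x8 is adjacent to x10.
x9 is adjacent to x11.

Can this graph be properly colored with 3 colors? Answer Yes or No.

Yes

The chromatic number is 3. The cycle x5-x4-x9-x11-x2-x5 has odd length 5, so it cannot be 2-colored; at least 3 colors are needed.
One proper 3-coloring: x1=2, x2=1, x3=2, x4=1, x5=2, x6=3, x7=3, x8=2, x9=2, x10=1, x11=3.
That is already a proper 3-coloring.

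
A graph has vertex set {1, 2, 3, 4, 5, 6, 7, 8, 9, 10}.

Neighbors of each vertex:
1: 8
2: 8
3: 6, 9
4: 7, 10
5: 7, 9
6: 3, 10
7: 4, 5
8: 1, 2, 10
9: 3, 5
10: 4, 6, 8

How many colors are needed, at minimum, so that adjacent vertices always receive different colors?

The cycle 3-9-5-7-4-10-6-3 has odd length 7, so it cannot be 2-colored; at least 3 colors are needed.
3 colors suffice: color a → {6, 7, 8, 9}; color b → {1, 2, 3, 5, 10}; color c → {4}. Each edge has distinct colors on its endpoints.

3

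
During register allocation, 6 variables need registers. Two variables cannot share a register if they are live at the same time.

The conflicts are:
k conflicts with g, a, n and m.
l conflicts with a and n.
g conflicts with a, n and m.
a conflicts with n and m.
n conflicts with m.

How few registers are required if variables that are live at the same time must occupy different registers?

5

k, g, a, n, m all conflict with each other, so at least 5 registers are needed.
5 registers suffice: register 1 → {a}; register 2 → {n}; register 3 → {l, m}; register 4 → {k}; register 5 → {g}. Each listed conflict is separated.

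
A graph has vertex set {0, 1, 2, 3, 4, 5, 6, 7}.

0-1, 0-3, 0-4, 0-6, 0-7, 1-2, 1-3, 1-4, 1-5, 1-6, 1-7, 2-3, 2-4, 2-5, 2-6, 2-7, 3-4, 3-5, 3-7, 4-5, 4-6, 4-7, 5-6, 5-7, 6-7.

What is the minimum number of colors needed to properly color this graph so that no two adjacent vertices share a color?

1, 2, 3, 4, 5, 7 are mutually adjacent (a clique of size 6), so at least 6 colors are needed.
6 colors suffice: 0=yellow, 1=blue, 2=yellow, 3=purple, 4=green, 5=orange, 6=purple, 7=red. No two adjacent vertices share a color.

6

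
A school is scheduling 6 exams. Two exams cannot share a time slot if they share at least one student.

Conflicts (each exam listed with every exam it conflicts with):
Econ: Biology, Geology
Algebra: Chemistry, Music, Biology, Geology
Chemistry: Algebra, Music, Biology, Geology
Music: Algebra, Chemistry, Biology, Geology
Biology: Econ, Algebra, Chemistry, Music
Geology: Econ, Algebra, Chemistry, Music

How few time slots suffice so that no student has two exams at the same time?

Algebra, Chemistry, Music, Geology all conflict with each other, so at least 4 time slots are needed.
4 time slots suffice: Econ=2, Algebra=4, Chemistry=2, Music=3, Biology=1, Geology=1. Each listed conflict is separated.

4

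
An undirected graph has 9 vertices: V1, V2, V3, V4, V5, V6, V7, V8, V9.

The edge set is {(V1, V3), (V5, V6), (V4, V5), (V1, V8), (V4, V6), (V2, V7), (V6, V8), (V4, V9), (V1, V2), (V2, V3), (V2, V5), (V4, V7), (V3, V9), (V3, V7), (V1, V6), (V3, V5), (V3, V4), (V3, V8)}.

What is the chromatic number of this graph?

3

V3, V4, V7 form a triangle, so at least 3 colors are needed.
3 colors suffice: color 1 → {V3, V6}; color 2 → {V2, V4, V8}; color 3 → {V1, V5, V7, V9}. No two adjacent vertices share a color.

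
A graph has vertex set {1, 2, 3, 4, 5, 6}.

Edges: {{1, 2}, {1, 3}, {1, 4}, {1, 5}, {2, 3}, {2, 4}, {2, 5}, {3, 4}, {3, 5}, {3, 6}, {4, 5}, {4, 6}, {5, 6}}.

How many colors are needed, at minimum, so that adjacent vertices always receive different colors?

1, 2, 3, 4, 5 form a clique, so at least 5 colors are needed.
5 colors suffice: color a → {4}; color b → {3}; color c → {5}; color d → {1, 6}; color e → {2}. Each edge has distinct colors on its endpoints.

5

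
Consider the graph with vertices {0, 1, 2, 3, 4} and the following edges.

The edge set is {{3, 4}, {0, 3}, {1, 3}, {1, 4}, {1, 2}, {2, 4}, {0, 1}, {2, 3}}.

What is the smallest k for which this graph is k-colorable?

4

1, 2, 3, 4 are mutually adjacent (a clique of size 4), so at least 4 colors are needed.
4 colors suffice: color red → {3}; color blue → {1}; color green → {0, 4}; color yellow → {2}. Every edge joins two different colors.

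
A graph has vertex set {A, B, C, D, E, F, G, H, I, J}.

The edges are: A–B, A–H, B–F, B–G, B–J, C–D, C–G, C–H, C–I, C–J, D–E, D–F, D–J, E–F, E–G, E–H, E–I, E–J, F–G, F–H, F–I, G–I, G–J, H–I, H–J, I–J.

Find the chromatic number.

E, F, G, I are pairwise adjacent (a clique of size 4), so at least 4 colors are needed.
One proper 4-coloring: A=1, B=2, C=3, D=2, E=3, F=1, G=4, H=4, I=2, J=1. No two adjacent vertices share a color.

4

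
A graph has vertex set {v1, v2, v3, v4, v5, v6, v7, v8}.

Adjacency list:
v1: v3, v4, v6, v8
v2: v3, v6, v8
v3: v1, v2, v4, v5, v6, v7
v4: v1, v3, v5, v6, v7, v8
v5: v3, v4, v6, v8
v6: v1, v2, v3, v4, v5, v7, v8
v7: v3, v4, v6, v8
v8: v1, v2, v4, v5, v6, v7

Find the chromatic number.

4

v1, v3, v4, v6 are mutually adjacent (a clique of size 4), so at least 4 colors are needed.
4 colors suffice: v1=4, v2=2, v3=3, v4=2, v5=4, v6=1, v7=4, v8=3. Every edge joins two different colors.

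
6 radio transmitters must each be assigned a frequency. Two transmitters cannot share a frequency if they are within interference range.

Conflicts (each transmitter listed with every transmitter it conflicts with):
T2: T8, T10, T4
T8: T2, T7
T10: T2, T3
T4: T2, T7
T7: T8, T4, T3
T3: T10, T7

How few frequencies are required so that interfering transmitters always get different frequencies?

The cycle T3-T7-T8-T2-T10-T3 has odd length 5, so it cannot be 2-colored; at least 3 frequencies are needed.
Using 3 frequencies: T2=1, T8=2, T10=3, T4=2, T7=1, T3=2. Every pair that conflicts lands in different frequencies.

3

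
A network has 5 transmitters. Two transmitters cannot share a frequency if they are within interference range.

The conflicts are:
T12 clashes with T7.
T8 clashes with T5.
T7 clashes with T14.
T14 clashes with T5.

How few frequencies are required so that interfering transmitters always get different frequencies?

T12 and T7 conflict, so at least 2 frequencies are needed.
2 frequencies suffice: frequency 1 → {T12, T8, T14}; frequency 2 → {T7, T5}. Every pair that conflicts lands in different frequencies.

2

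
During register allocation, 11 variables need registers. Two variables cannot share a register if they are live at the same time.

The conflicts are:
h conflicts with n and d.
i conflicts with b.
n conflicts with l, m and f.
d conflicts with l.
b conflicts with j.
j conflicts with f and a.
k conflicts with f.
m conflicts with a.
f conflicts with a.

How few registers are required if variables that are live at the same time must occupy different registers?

j, f, a are mutually in conflict, so at least 3 registers are needed.
3 registers suffice: register 1 → {h, b, l, m, f}; register 2 → {i, n, d, j, k}; register 3 → {a}. No two conflicting variables share a register.

3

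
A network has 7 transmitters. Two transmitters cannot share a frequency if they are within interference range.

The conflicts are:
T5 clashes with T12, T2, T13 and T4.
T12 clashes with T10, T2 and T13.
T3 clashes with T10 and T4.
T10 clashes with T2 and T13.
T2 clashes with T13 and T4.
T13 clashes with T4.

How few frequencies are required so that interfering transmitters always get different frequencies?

T12, T10, T2, T13 all conflict with each other, so at least 4 frequencies are needed.
4 frequencies suffice: frequency 1 → {T3, T2}; frequency 2 → {T13}; frequency 3 → {T5, T10}; frequency 4 → {T12, T4}. Every pair that conflicts lands in different frequencies.

4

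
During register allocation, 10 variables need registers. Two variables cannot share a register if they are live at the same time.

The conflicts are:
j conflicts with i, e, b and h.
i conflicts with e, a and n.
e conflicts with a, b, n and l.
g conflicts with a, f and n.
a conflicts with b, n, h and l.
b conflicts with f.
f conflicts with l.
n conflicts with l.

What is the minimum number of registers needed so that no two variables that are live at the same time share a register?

i, e, a, n pairwise conflict, so at least 4 registers are needed.
Using 4 registers: j=1, i=4, e=2, g=2, a=1, b=3, f=1, n=3, h=2, l=4. Each listed conflict is separated.

4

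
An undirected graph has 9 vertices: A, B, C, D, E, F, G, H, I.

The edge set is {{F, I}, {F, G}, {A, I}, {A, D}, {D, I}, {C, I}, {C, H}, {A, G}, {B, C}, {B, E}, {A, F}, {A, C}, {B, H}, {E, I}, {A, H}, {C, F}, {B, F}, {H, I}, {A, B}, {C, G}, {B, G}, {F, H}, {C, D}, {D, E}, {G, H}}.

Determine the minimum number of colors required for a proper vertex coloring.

A, B, C, F, G, H form a clique, so at least 6 colors are needed.
One proper 6-coloring: A=2, B=5, C=1, D=3, E=1, F=4, G=6, H=3, I=5. Every edge joins two different colors.

6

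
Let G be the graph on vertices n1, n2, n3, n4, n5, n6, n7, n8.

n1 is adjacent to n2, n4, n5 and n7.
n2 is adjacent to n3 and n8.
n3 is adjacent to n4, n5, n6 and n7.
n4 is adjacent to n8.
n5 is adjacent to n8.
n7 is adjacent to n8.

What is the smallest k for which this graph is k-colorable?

2

n3 and n6 are adjacent, so at least 2 colors are needed.
2 colors suffice: color red → {n1, n3, n8}; color blue → {n2, n4, n5, n6, n7}. Each edge has distinct colors on its endpoints.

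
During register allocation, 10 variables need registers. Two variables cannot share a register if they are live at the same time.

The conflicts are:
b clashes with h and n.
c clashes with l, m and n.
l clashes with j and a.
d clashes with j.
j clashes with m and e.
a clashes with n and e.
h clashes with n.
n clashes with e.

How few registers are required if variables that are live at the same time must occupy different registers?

a, n, e are mutually in conflict, so at least 3 registers are needed.
3 registers suffice: register 1 → {j, n}; register 2 → {b, c, d, a}; register 3 → {l, m, h, e}. Every pair that conflicts lands in different registers.

3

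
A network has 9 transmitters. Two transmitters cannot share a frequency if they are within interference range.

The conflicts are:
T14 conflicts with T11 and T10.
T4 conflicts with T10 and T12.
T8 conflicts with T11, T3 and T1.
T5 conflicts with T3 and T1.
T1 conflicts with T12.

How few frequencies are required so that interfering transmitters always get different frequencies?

The cycle T12-T4-T10-T14-T11-T8-T1-T12 has odd length 7, so it cannot be 2-colored; at least 3 frequencies are needed.
3 frequencies suffice: frequency 1 → {T14, T4, T8, T5}; frequency 2 → {T11, T3, T1, T10}; frequency 3 → {T12}. Every pair that conflicts lands in different frequencies.

3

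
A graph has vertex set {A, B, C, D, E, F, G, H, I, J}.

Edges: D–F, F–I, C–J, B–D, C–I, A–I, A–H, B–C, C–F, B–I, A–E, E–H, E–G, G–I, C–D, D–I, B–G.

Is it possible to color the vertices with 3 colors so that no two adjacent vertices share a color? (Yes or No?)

No

B, C, D, I are pairwise adjacent (a clique of size 4), so at least 4 colors are needed.
So 3 colors are not enough.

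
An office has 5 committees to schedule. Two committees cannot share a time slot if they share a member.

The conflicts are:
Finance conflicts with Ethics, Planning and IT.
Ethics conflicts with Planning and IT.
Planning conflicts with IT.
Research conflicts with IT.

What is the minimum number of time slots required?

4

Finance, Ethics, Planning, IT are mutually in conflict, so at least 4 time slots are needed.
A valid assignment using 4 time slots: Finance=4, Ethics=2, Planning=3, Research=2, IT=1. Every pair that conflicts lands in different time slots.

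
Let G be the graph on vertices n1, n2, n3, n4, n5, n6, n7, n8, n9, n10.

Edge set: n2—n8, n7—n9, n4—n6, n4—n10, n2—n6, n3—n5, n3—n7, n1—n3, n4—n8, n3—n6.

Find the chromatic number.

2

n2 and n8 are adjacent, so at least 2 colors are needed.
A valid assignment using 2 colors: n1=2, n2=1, n3=1, n4=1, n5=2, n6=2, n7=2, n8=2, n9=1, n10=2. No two adjacent vertices share a color.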